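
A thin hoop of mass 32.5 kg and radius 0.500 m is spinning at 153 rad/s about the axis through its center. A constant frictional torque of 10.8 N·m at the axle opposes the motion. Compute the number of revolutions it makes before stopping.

≈ 1400 revolutions

I = MR² = (32.5)(0.500)² = 8.125 kg·m².
The net torque has magnitude 10.8 N·m, opposing ω.
|α| = τ/I = 10.80/8.125 = 1.329 rad/s² (deceleration).
ω² = ω₀² − 2|α|θ with ω = 0 ⇒ θ = ω₀²/(2|α|) = 8805 rad = 1401 rev.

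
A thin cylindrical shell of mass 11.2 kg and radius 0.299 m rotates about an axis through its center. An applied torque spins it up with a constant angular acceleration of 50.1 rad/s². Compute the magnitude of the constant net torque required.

τ ≈ 50.2 N·m

I = MR² = (11.2)(0.299)² = 1.001 kg·m².
τ = Iα = (1.001)(50.10) = 50.16 N·m.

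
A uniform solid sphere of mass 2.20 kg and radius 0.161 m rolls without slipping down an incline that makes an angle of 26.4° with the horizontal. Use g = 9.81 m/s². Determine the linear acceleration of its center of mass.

Translation along the incline: Mg sinθ − f = Ma.
Rotation about the center: fR = Iα with I = (2/5)MR². No-slip gives a = αR, so f = (I/R²)a = (2/5)M a.
Substituting: Mg sinθ = (1 + 0.4000)Ma, so a = g sinθ/(1 + 0.4000) = (9.81) sin 26.4° / 1.400 = 3.116 m/s².

a ≈ 3.12 m/s²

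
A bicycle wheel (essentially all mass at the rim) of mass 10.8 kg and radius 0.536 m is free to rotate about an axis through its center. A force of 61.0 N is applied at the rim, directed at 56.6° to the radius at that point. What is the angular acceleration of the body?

I = MR² = (10.8)(0.536)² = 3.103 kg·m².
Only the tangential component produces torque: τ = F R sinθ = (61.0)(0.536) sin 56.6° = 27.30 N·m.
Newton's second law for rotation, τ = Iα, gives α = τ/I = 27.30/3.103 = 8.797 rad/s².

α ≈ 8.80 rad/s²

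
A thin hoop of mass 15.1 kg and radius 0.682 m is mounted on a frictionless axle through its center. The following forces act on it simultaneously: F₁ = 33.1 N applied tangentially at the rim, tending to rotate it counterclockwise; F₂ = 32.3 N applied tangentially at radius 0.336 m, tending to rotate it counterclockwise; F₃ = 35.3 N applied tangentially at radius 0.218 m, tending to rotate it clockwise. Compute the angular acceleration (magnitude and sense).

I = MR² = (15.1)(0.682)² = 7.023 kg·m².
Taking counterclockwise as positive: τ₁ = +(33.1)(0.682) = +22.57 N·m; τ₂ = +(32.3)(0.336) = +10.85 N·m; τ₃ = −(35.3)(0.218) = −7.695 N·m.
Net torque τ = 25.73 N·m.
α = τ/I = 25.73/7.023 = 3.664 rad/s².

α ≈ 3.66 rad/s², counterclockwise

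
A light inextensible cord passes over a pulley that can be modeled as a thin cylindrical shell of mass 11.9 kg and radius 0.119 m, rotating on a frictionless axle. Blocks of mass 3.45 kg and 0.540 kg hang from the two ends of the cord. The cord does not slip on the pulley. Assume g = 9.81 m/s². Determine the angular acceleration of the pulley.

I = MR² = (11.9)(0.119)² = 0.1685 kg·m².
Heavier block: m₁g − T₁ = m₁a. Lighter block: T₂ − m₂g = m₂a.
Pulley: (T₁ − T₂)R = Iα = I(a/R), so T₁ − T₂ = (I/R²)a = 1·M_p a = 11.90·a.
Adding the three: (m₁ − m₂)g = (m₁ + m₂ + 11.90)a, so a = (3.45 − 0.540)(9.81)/(3.45 + 0.540 + 11.90) = 1.797 m/s².
α = a/R = 1.797/0.119 = 15.10 rad/s².

α ≈ 15.1 rad/s²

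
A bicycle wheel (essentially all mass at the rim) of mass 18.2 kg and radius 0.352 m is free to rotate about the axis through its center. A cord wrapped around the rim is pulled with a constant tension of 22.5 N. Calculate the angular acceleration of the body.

I = MR² = (18.2)(0.352)² = 2.255 kg·m².
τ = F R = (22.5)(0.352) = 7.920 N·m.
From τ = Iα: α = 7.920/2.255 = 3.512 rad/s².

α ≈ 3.51 rad/s²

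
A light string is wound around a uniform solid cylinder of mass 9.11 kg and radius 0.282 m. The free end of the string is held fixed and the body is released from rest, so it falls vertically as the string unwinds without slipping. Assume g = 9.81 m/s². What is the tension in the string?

Translation: Mg − T = Ma. Rotation about the center: TR = Iα with I = ½MR².
With a = αR: T = (I/R²)a = (1/2)M a, so Mg = (1 + 0.5000)Ma.
a = g/(1 + 0.5000) = 9.81/1.500 = 6.540 m/s².
T = 0.5000·M·a = (0.5000)(9.11)(6.540) = 29.79 N.

T ≈ 29.8 N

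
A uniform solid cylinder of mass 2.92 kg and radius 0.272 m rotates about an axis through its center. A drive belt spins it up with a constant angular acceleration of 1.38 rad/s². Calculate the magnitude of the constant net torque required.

I = ½MR² = (1/2)(2.92)(0.272)² = 0.1080 kg·m².
τ = Iα = (0.1080)(1.380) = 0.1491 N·m.

τ ≈ 0.149 N·m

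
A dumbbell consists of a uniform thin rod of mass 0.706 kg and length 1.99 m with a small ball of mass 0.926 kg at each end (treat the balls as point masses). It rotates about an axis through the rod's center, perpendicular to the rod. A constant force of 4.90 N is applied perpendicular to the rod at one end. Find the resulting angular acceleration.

I_rod = (1/12)ML² = (1/12)(0.706)(1.99)² = 0.2330 kg·m².
I_balls = 2·m·(L/2)² = 2(0.926)(0.9950)² = 1.834 kg·m².
Total I = 2.067 kg·m².
τ = F·(L/2) = (4.90)(0.995) = 4.876 N·m.
α = τ/I = 4.876/2.067 = 2.359 rad/s².

α ≈ 2.36 rad/s²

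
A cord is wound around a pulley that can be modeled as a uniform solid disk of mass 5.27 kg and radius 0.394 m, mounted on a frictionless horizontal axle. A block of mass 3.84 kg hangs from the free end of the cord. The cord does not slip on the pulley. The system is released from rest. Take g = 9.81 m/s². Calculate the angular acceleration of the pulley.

α ≈ 14.8 rad/s²

I = ½MR² = (1/2)(5.27)(0.394)² = 0.4090 kg·m².
Block: mg − T = ma. Pulley: TR = Iα. No-slip: a = αR, so T = (I/R²)a = 2.635·a.
Then mg = (m + 2.635)a, so a = (3.84)(9.81)/(3.84 + 2.635) = 5.818 m/s².
α = a/R = 5.818/0.394 = 14.77 rad/s².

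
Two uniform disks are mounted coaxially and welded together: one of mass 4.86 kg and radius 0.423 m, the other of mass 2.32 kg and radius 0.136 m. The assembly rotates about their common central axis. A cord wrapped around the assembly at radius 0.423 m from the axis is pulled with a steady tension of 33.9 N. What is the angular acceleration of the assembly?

I = ½M₁R₁² + ½M₂R₂² = ½(4.86)(0.423)² + ½(2.32)(0.136)² = 0.4563 kg·m².
τ = F r = (33.9)(0.423) = 14.34 N·m.
α = τ/I = 14.34/0.4563 = 31.43 rad/s².

α ≈ 31.4 rad/s²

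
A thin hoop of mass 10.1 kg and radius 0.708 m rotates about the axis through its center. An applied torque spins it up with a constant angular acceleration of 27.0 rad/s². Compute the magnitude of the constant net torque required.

I = MR² = (10.1)(0.708)² = 5.063 kg·m².
τ = Iα = (5.063)(27.00) = 136.7 N·m.

τ ≈ 137 N·m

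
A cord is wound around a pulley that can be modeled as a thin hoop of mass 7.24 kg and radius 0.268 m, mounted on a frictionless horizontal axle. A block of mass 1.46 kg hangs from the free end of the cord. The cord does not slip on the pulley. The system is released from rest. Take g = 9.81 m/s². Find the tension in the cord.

I = MR² = (7.24)(0.268)² = 0.5200 kg·m².
Block: mg − T = ma. Pulley: TR = Iα. No-slip: a = αR, so T = (I/R²)a = 7.240·a.
Then mg = (m + 7.240)a, so a = (1.46)(9.81)/(1.46 + 7.240) = 1.646 m/s².
T = 7.240·a = 11.92 N.

T ≈ 11.9 N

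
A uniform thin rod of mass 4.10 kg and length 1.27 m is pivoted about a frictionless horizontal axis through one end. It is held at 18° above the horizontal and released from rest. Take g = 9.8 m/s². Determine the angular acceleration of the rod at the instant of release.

α ≈ 11.0 rad/s²

About the pivot, I = (1/3)ML² = (1/3)(4.10)(1.27)² = 2.204 kg·m².
The weight acts at the center, a distance L/2 = 0.6350 m from the pivot; τ = Mg(L/2) cos 18° = 24.27 N·m.
α = τ/I = 24.27/2.204 = 11.01 rad/s².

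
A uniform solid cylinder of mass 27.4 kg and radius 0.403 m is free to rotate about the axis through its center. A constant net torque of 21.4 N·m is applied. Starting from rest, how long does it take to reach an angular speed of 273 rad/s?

t ≈ 28.4 s

I = ½MR² = (1/2)(27.4)(0.403)² = 2.225 kg·m².
α = τ/I = 21.4/2.225 = 9.618 rad/s².
ω = αt ⇒ t = ω/α = 273/9.618 = 28.38 s.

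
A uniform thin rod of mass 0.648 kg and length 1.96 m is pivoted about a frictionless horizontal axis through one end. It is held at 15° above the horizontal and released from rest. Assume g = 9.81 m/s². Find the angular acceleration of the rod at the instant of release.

α ≈ 7.25 rad/s²

About the pivot, I = (1/3)ML² = (1/3)(0.648)(1.96)² = 0.8298 kg·m².
The weight acts at the center, a distance L/2 = 0.9800 m from the pivot; τ = Mg(L/2) cos 15° = 6.017 N·m.
α = τ/I = 6.017/0.8298 = 7.252 rad/s².
(Equivalently α = (3g/(2L)) cos 15° = 7.252 rad/s².)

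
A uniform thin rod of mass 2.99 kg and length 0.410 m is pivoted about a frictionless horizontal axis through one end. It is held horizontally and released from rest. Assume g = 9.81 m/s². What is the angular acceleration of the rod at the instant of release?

About the pivot, I = (1/3)ML² = (1/3)(2.99)(0.410)² = 0.1675 kg·m².
The weight acts at the center, a distance L/2 = 0.2050 m from the pivot; τ = Mg(L/2) = 6.013 N·m.
α = τ/I = 6.013/0.1675 = 35.89 rad/s².

α ≈ 35.9 rad/s²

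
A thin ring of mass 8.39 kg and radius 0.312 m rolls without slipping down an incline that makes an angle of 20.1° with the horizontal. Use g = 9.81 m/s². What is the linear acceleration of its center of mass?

a ≈ 1.69 m/s²

Translation along the incline: Mg sinθ − f = Ma.
Rotation about the center: fR = Iα with I = MR². No-slip gives a = αR, so f = (I/R²)a = M a.
Substituting: Mg sinθ = (1 + 1.000)Ma, so a = g sinθ/(1 + 1.000) = (9.81) sin 20.1° / 2.000 = 1.686 m/s².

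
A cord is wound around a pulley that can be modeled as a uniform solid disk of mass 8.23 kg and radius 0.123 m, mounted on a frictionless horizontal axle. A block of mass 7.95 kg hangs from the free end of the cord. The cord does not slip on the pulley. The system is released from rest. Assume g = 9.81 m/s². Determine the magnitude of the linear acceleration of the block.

I = ½MR² = (1/2)(8.23)(0.123)² = 0.06226 kg·m².
Block: mg − T = ma. Pulley: TR = Iα. No-slip: a = αR, so T = (I/R²)a = 4.115·a.
Then mg = (m + 4.115)a, so a = (7.95)(9.81)/(7.95 + 4.115) = 6.464 m/s².

a ≈ 6.46 m/s²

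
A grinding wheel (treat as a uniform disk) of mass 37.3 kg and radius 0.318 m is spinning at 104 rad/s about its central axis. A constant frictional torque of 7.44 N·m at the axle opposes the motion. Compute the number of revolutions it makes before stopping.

I = ½MR² = (1/2)(37.3)(0.318)² = 1.886 kg·m².
The net torque has magnitude 7.44 N·m, opposing ω.
|α| = τ/I = 7.440/1.886 = 3.945 rad/s² (deceleration).
ω² = ω₀² − 2|α|θ with ω = 0 ⇒ θ = ω₀²/(2|α|) = 1371 rad = 218.2 rev.

≈ 218 revolutions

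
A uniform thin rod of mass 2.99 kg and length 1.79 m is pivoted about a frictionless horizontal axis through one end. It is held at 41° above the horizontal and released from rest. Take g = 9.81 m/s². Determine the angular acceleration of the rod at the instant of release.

About the pivot, I = (1/3)ML² = (1/3)(2.99)(1.79)² = 3.193 kg·m².
The weight acts at the center, a distance L/2 = 0.8950 m from the pivot; τ = Mg(L/2) cos 41° = 19.81 N·m.
α = τ/I = 19.81/3.193 = 6.204 rad/s².

α ≈ 6.20 rad/s²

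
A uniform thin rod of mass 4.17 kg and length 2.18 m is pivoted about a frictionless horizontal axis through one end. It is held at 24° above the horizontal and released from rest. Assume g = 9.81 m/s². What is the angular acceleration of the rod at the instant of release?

α ≈ 6.17 rad/s²

About the pivot, I = (1/3)ML² = (1/3)(4.17)(2.18)² = 6.606 kg·m².
The weight acts at the center, a distance L/2 = 1.090 m from the pivot; τ = Mg(L/2) cos 24° = 40.73 N·m.
α = τ/I = 40.73/6.606 = 6.166 rad/s².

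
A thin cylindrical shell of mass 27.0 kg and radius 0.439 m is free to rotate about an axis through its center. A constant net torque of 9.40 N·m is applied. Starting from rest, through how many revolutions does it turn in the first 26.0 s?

I = MR² = (27.0)(0.439)² = 5.203 kg·m².
α = τ/I = 9.40/5.203 = 1.806 rad/s².
θ = ½αt² = ½(1.806)(26.0)² = 610.6 rad.
Revolutions = θ/(2π) = 97.18.

≈ 97.2 revolutions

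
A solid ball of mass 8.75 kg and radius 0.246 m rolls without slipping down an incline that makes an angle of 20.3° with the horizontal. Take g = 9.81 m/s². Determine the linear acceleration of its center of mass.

a ≈ 2.43 m/s²

Translation along the incline: Mg sinθ − f = Ma.
Rotation about the center: fR = Iα with I = (2/5)MR². No-slip gives a = αR, so f = (I/R²)a = (2/5)M a.
Substituting: Mg sinθ = (1 + 0.4000)Ma, so a = g sinθ/(1 + 0.4000) = (9.81) sin 20.3° / 1.400 = 2.431 m/s².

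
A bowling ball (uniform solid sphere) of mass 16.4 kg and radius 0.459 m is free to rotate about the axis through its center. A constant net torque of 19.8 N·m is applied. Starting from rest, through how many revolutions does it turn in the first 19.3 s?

≈ 425 revolutions

I = (2/5)MR² = (2/5)(16.4)(0.459)² = 1.382 kg·m².
α = τ/I = 19.8/1.382 = 14.33 rad/s².
θ = ½αt² = ½(14.33)(19.3)² = 2668 rad.
Revolutions = θ/(2π) = 424.7.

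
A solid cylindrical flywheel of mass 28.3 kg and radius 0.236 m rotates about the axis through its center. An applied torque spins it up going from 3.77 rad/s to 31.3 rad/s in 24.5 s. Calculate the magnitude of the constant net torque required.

I = ½MR² = (1/2)(28.3)(0.236)² = 0.7881 kg·m².
α = Δω/Δt = (31.3 − 3.77)/24.5 = 1.124 rad/s².
τ = Iα = (0.7881)(1.124) = 0.8856 N·m.

τ ≈ 0.886 N·m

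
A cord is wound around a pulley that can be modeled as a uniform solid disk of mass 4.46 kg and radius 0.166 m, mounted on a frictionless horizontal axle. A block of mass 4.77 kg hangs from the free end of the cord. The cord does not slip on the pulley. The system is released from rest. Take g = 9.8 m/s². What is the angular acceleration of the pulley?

I = ½MR² = (1/2)(4.46)(0.166)² = 0.06145 kg·m².
Block: mg − T = ma. Pulley: TR = Iα. No-slip: a = αR, so T = (I/R²)a = 2.230·a.
Then mg = (m + 2.230)a, so a = (4.77)(9.8)/(4.77 + 2.230) = 6.678 m/s².
α = a/R = 6.678/0.166 = 40.23 rad/s².

α ≈ 40.2 rad/s²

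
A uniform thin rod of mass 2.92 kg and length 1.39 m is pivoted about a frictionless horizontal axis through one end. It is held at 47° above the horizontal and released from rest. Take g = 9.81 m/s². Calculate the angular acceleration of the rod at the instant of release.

α ≈ 7.22 rad/s²

About the pivot, I = (1/3)ML² = (1/3)(2.92)(1.39)² = 1.881 kg·m².
The weight acts at the center, a distance L/2 = 0.6950 m from the pivot; τ = Mg(L/2) cos 47° = 13.58 N·m.
α = τ/I = 13.58/1.881 = 7.220 rad/s².
(Equivalently α = (3g/(2L)) cos 47° = 7.220 rad/s².)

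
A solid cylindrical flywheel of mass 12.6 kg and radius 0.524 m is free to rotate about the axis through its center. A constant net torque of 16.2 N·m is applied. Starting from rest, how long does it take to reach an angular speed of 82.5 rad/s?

I = ½MR² = (1/2)(12.6)(0.524)² = 1.730 kg·m².
α = τ/I = 16.2/1.730 = 9.365 rad/s².
ω = αt ⇒ t = ω/α = 82.5/9.365 = 8.809 s.

t ≈ 8.81 s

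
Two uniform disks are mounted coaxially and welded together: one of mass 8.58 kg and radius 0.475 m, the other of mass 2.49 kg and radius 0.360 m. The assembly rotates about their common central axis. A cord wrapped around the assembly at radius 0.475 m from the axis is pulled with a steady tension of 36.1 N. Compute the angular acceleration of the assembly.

I = ½M₁R₁² + ½M₂R₂² = ½(8.58)(0.475)² + ½(2.49)(0.360)² = 1.129 kg·m².
τ = F r = (36.1)(0.475) = 17.15 N·m.
α = τ/I = 17.15/1.129 = 15.18 rad/s².

α ≈ 15.2 rad/s²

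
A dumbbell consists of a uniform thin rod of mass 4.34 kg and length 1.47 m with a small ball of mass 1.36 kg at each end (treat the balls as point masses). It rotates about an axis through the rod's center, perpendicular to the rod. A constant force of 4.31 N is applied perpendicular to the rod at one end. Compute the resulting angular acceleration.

α ≈ 1.41 rad/s²

I_rod = (1/12)ML² = (1/12)(4.34)(1.47)² = 0.7815 kg·m².
I_balls = 2·m·(L/2)² = 2(1.36)(0.7350)² = 1.469 kg·m².
Total I = 2.251 kg·m².
τ = F·(L/2) = (4.31)(0.735) = 3.168 N·m.
α = τ/I = 3.168/2.251 = 1.407 rad/s².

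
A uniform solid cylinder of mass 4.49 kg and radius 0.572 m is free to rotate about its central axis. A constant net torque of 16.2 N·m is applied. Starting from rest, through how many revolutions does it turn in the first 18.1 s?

≈ 575 revolutions

I = ½MR² = (1/2)(4.49)(0.572)² = 0.7345 kg·m².
α = τ/I = 16.2/0.7345 = 22.05 rad/s².
θ = ½αt² = ½(22.05)(18.1)² = 3613 rad.
Revolutions = θ/(2π) = 575.0.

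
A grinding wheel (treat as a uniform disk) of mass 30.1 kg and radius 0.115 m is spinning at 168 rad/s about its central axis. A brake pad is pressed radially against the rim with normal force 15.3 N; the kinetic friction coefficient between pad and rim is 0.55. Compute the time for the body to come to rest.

t ≈ 34.6 s

I = ½MR² = (1/2)(30.1)(0.115)² = 0.1990 kg·m².
Friction force f = μN = (0.55)(15.3) = 8.415 N at the rim; torque magnitude τ = fR = 0.9677 N·m, opposing ω.
|α| = τ/I = 0.9677/0.1990 = 4.862 rad/s² (deceleration).
0 = ω₀ − |α|t ⇒ t = ω₀/|α| = 168/4.862 = 34.55 s.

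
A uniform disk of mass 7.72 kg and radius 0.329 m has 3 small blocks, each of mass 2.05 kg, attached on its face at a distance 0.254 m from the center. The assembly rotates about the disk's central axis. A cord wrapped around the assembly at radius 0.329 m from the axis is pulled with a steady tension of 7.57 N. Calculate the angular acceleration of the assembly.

I_disk = ½MR² = ½(7.72)(0.329)² = 0.4178 kg·m².
I_blocks = 3·m·r² = 3(2.05)(0.254)² = 0.3968 kg·m².
Total I = 0.8146 kg·m².
τ = F r = (7.57)(0.329) = 2.491 N·m.
α = τ/I = 2.491/0.8146 = 3.057 rad/s².

α ≈ 3.06 rad/s²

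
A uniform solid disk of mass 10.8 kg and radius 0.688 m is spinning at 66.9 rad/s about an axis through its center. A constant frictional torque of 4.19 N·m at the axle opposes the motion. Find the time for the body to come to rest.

t ≈ 40.8 s

I = ½MR² = (1/2)(10.8)(0.688)² = 2.556 kg·m².
The net torque has magnitude 4.19 N·m, opposing ω.
|α| = τ/I = 4.190/2.556 = 1.639 rad/s² (deceleration).
0 = ω₀ − |α|t ⇒ t = ω₀/|α| = 66.9/1.639 = 40.81 s.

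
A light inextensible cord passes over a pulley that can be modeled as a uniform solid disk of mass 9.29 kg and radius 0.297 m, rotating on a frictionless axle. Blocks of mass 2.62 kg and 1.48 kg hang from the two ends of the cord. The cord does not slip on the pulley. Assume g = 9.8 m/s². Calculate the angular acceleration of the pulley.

I = ½MR² = (1/2)(9.29)(0.297)² = 0.4097 kg·m².
Heavier block: m₁g − T₁ = m₁a. Lighter block: T₂ − m₂g = m₂a.
Pulley: (T₁ − T₂)R = Iα = I(a/R), so T₁ − T₂ = (I/R²)a = (1/2)M_p a = 4.645·a.
Adding the three: (m₁ − m₂)g = (m₁ + m₂ + 4.645)a, so a = (2.62 − 1.48)(9.8)/(2.62 + 1.48 + 4.645) = 1.278 m/s².
α = a/R = 1.278/0.297 = 4.301 rad/s².

α ≈ 4.30 rad/s²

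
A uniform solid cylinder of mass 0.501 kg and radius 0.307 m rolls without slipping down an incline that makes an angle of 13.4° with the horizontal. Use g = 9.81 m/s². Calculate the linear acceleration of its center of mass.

a ≈ 1.52 m/s²

Translation along the incline: Mg sinθ − f = Ma.
Rotation about the center: fR = Iα with I = ½MR². No-slip gives a = αR, so f = (I/R²)a = (1/2)M a.
Substituting: Mg sinθ = (1 + 0.5000)Ma, so a = g sinθ/(1 + 0.5000) = (9.81) sin 13.4° / 1.500 = 1.516 m/s².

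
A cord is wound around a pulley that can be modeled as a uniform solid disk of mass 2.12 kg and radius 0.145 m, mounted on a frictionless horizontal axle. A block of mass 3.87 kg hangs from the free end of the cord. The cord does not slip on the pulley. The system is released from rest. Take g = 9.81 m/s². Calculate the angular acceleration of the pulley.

I = ½MR² = (1/2)(2.12)(0.145)² = 0.02229 kg·m².
Block: mg − T = ma. Pulley: TR = Iα. No-slip: a = αR, so T = (I/R²)a = 1.060·a.
Then mg = (m + 1.060)a, so a = (3.87)(9.81)/(3.87 + 1.060) = 7.701 m/s².
α = a/R = 7.701/0.145 = 53.11 rad/s².

α ≈ 53.1 rad/s²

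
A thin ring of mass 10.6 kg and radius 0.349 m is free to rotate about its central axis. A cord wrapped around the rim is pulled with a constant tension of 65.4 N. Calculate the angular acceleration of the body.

I = MR² = (10.6)(0.349)² = 1.291 kg·m².
τ = F R = (65.4)(0.349) = 22.82 N·m.
From τ = Iα: α = 22.82/1.291 = 17.68 rad/s².

α ≈ 17.7 rad/s²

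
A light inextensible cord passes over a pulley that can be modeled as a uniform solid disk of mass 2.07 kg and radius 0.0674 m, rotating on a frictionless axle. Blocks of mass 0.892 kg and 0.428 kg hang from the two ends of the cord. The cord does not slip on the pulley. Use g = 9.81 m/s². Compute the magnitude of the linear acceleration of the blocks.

a ≈ 1.93 m/s²

I = ½MR² = (1/2)(2.07)(0.0674)² = 0.004702 kg·m².
Heavier block: m₁g − T₁ = m₁a. Lighter block: T₂ − m₂g = m₂a.
Pulley: (T₁ − T₂)R = Iα = I(a/R), so T₁ − T₂ = (I/R²)a = (1/2)M_p a = 1.035·a.
Adding the three: (m₁ − m₂)g = (m₁ + m₂ + 1.035)a, so a = (0.892 − 0.428)(9.81)/(0.892 + 0.428 + 1.035) = 1.933 m/s².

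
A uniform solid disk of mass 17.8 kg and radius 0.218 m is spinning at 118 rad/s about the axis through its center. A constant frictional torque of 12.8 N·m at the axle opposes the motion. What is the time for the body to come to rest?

t ≈ 3.90 s

I = ½MR² = (1/2)(17.8)(0.218)² = 0.4230 kg·m².
The net torque has magnitude 12.8 N·m, opposing ω.
|α| = τ/I = 12.80/0.4230 = 30.26 rad/s² (deceleration).
0 = ω₀ − |α|t ⇒ t = ω₀/|α| = 118/30.26 = 3.899 s.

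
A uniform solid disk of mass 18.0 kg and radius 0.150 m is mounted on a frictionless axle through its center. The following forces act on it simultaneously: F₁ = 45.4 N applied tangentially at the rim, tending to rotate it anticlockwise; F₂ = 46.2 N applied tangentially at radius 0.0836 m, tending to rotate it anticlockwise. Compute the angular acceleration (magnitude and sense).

α ≈ 52.7 rad/s², anticlockwise

I = ½MR² = (1/2)(18.0)(0.150)² = 0.2025 kg·m².
Taking anticlockwise as positive: τ₁ = +(45.4)(0.150) = +6.810 N·m; τ₂ = +(46.2)(0.0836) = +3.862 N·m.
Net torque τ = 10.67 N·m.
α = τ/I = 10.67/0.2025 = 52.70 rad/s².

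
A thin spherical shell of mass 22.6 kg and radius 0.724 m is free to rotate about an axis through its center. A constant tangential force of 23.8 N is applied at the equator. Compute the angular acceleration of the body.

α ≈ 2.18 rad/s²

I = (2/3)MR² = (2/3)(22.6)(0.724)² = 7.898 kg·m².
τ = F R = (23.8)(0.724) = 17.23 N·m.
From τ = Iα: α = 17.23/7.898 = 2.182 rad/s².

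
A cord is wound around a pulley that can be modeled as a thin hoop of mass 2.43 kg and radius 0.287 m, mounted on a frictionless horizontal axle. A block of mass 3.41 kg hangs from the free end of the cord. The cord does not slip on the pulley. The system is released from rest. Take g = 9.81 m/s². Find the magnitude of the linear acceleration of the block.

I = MR² = (2.43)(0.287)² = 0.2002 kg·m².
Block: mg − T = ma. Pulley: TR = Iα. No-slip: a = αR, so T = (I/R²)a = 2.430·a.
Then mg = (m + 2.430)a, so a = (3.41)(9.81)/(3.41 + 2.430) = 5.728 m/s².

a ≈ 5.73 m/s²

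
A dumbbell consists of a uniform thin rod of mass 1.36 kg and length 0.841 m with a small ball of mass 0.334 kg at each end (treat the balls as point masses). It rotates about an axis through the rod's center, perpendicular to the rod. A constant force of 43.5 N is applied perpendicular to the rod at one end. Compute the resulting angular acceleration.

α ≈ 92.3 rad/s²

I_rod = (1/12)ML² = (1/12)(1.36)(0.841)² = 0.08016 kg·m².
I_balls = 2·m·(L/2)² = 2(0.334)(0.4205)² = 0.1181 kg·m².
Total I = 0.1983 kg·m².
τ = F·(L/2) = (43.5)(0.420) = 18.29 N·m.
α = τ/I = 18.29/0.1983 = 92.25 rad/s².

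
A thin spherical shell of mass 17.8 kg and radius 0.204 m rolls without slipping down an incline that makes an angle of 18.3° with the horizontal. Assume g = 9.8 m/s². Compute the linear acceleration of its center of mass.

a ≈ 1.85 m/s²

Translation along the incline: Mg sinθ − f = Ma.
Rotation about the center: fR = Iα with I = (2/3)MR². No-slip gives a = αR, so f = (I/R²)a = (2/3)M a.
Substituting: Mg sinθ = (1 + 0.6667)Ma, so a = g sinθ/(1 + 0.6667) = (9.8) sin 18.3° / 1.667 = 1.846 m/s².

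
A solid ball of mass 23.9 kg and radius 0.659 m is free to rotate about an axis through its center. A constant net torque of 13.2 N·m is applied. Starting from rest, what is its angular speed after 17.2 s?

I = (2/5)MR² = (2/5)(23.9)(0.659)² = 4.152 kg·m².
α = τ/I = 13.2/4.152 = 3.179 rad/s².
ω = ω₀ + αt = 0 + (3.179)(17.2) = 54.69 rad/s.

ω ≈ 54.7 rad/s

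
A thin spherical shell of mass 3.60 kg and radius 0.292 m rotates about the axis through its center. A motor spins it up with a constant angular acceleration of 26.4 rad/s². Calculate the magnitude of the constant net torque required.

I = (2/3)MR² = (2/3)(3.60)(0.292)² = 0.2046 kg·m².
τ = Iα = (0.2046)(26.40) = 5.402 N·m.

τ ≈ 5.40 N·m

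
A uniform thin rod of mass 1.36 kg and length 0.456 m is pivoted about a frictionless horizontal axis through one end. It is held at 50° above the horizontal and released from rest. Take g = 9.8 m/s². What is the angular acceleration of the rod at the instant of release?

α ≈ 20.7 rad/s²

About the pivot, I = (1/3)ML² = (1/3)(1.36)(0.456)² = 0.09426 kg·m².
The weight acts at the center, a distance L/2 = 0.2280 m from the pivot; τ = Mg(L/2) cos 50° = 1.953 N·m.
α = τ/I = 1.953/0.09426 = 20.72 rad/s².
(Equivalently α = (3g/(2L)) cos 50° = 20.72 rad/s².)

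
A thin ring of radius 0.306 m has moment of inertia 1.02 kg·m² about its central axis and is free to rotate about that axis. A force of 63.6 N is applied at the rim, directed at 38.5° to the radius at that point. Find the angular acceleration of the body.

α ≈ 11.9 rad/s²

Only the tangential component produces torque: τ = F R sinθ = (63.6)(0.306) sin 38.5° = 12.12 N·m.
From τ = Iα: α = 12.12/1.020 = 11.88 rad/s².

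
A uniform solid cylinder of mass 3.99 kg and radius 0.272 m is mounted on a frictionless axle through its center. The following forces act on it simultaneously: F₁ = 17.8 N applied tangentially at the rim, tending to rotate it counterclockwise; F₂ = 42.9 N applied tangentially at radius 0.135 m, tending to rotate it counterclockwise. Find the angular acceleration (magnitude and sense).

α ≈ 72.0 rad/s², counterclockwise

I = ½MR² = (1/2)(3.99)(0.272)² = 0.1476 kg·m².
Taking counterclockwise as positive: τ₁ = +(17.8)(0.272) = +4.842 N·m; τ₂ = +(42.9)(0.135) = +5.792 N·m.
Net torque τ = 10.63 N·m.
α = τ/I = 10.63/0.1476 = 72.04 rad/s².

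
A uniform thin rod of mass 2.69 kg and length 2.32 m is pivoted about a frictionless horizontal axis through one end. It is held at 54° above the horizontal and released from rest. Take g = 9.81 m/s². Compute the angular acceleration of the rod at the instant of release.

α ≈ 3.73 rad/s²

About the pivot, I = (1/3)ML² = (1/3)(2.69)(2.32)² = 4.826 kg·m².
The weight acts at the center, a distance L/2 = 1.160 m from the pivot; τ = Mg(L/2) cos 54° = 17.99 N·m.
α = τ/I = 17.99/4.826 = 3.728 rad/s².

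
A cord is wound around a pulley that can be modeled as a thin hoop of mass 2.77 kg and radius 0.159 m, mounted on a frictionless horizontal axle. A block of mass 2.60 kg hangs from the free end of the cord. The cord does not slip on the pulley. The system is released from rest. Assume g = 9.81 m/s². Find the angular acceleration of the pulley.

α ≈ 29.9 rad/s²

I = MR² = (2.77)(0.159)² = 0.07003 kg·m².
Block: mg − T = ma. Pulley: TR = Iα. No-slip: a = αR, so T = (I/R²)a = 2.770·a.
Then mg = (m + 2.770)a, so a = (2.60)(9.81)/(2.60 + 2.770) = 4.750 m/s².
α = a/R = 4.750/0.159 = 29.87 rad/s².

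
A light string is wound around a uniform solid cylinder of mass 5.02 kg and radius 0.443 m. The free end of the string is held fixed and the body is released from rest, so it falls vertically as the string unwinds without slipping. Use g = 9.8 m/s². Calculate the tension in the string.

T ≈ 16.4 N

Translation: Mg − T = Ma. Rotation about the center: TR = Iα with I = ½MR².
With a = αR: T = (I/R²)a = (1/2)M a, so Mg = (1 + 0.5000)Ma.
a = g/(1 + 0.5000) = 9.8/1.500 = 6.533 m/s².
T = 0.5000·M·a = (0.5000)(5.02)(6.533) = 16.40 N.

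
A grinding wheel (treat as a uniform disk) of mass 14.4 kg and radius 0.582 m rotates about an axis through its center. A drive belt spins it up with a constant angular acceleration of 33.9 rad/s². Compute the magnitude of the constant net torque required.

τ ≈ 82.7 N·m

I = ½MR² = (1/2)(14.4)(0.582)² = 2.439 kg·m².
τ = Iα = (2.439)(33.90) = 82.68 N·m.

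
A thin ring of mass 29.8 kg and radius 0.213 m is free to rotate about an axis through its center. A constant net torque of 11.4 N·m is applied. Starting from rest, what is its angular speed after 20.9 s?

I = MR² = (29.8)(0.213)² = 1.352 kg·m².
α = τ/I = 11.4/1.352 = 8.432 rad/s².
ω = ω₀ + αt = 0 + (8.432)(20.9) = 176.2 rad/s.

ω ≈ 176 rad/s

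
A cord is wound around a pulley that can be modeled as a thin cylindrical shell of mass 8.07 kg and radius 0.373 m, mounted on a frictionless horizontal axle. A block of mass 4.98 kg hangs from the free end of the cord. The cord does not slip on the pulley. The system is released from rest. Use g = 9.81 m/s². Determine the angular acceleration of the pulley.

α ≈ 10.0 rad/s²

I = MR² = (8.07)(0.373)² = 1.123 kg·m².
Block: mg − T = ma. Pulley: TR = Iα. No-slip: a = αR, so T = (I/R²)a = 8.070·a.
Then mg = (m + 8.070)a, so a = (4.98)(9.81)/(4.98 + 8.070) = 3.744 m/s².
α = a/R = 3.744/0.373 = 10.04 rad/s².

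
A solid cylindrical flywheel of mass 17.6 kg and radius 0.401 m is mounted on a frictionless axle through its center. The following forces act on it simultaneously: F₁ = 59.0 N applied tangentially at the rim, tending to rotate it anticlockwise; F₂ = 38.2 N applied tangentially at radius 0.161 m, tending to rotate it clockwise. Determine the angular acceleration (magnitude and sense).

I = ½MR² = (1/2)(17.6)(0.401)² = 1.415 kg·m².
Taking anticlockwise as positive: τ₁ = +(59.0)(0.401) = +23.66 N·m; τ₂ = −(38.2)(0.161) = −6.150 N·m.
Net torque τ = 17.51 N·m.
α = τ/I = 17.51/1.415 = 12.37 rad/s².

α ≈ 12.4 rad/s², anticlockwise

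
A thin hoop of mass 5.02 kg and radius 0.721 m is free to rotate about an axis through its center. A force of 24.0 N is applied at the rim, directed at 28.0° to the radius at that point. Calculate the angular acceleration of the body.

α ≈ 3.11 rad/s²

I = MR² = (5.02)(0.721)² = 2.610 kg·m².
Only the tangential component produces torque: τ = F R sinθ = (24.0)(0.721) sin 28.0° = 8.124 N·m.
From τ = Iα: α = 8.124/2.610 = 3.113 rad/s².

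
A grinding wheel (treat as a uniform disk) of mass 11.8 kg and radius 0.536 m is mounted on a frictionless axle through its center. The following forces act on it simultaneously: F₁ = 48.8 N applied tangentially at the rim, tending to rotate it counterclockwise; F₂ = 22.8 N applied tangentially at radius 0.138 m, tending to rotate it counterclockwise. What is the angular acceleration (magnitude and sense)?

I = ½MR² = (1/2)(11.8)(0.536)² = 1.695 kg·m².
Taking counterclockwise as positive: τ₁ = +(48.8)(0.536) = +26.16 N·m; τ₂ = +(22.8)(0.138) = +3.146 N·m.
Net torque τ = 29.30 N·m.
α = τ/I = 29.30/1.695 = 17.29 rad/s².

α ≈ 17.3 rad/s², counterclockwise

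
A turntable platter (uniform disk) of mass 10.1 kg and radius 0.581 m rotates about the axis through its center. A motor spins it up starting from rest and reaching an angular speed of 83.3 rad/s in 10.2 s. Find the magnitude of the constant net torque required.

I = ½MR² = (1/2)(10.1)(0.581)² = 1.705 kg·m².
α = Δω/Δt = (83.3 − 0)/10.2 = 8.167 rad/s².
τ = Iα = (1.705)(8.167) = 13.92 N·m.

τ ≈ 13.9 N·m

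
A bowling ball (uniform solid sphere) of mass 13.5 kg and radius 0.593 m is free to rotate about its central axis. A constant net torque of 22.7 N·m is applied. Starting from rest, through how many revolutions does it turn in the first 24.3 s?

≈ 562 revolutions

I = (2/5)MR² = (2/5)(13.5)(0.593)² = 1.899 kg·m².
α = τ/I = 22.7/1.899 = 11.95 rad/s².
θ = ½αt² = ½(11.95)(24.3)² = 3529 rad.
Revolutions = θ/(2π) = 561.7.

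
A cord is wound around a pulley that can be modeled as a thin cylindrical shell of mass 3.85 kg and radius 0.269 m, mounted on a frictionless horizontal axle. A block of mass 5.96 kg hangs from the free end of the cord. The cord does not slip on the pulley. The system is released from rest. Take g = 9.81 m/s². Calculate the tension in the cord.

I = MR² = (3.85)(0.269)² = 0.2786 kg·m².
Block: mg − T = ma. Pulley: TR = Iα. No-slip: a = αR, so T = (I/R²)a = 3.850·a.
Then mg = (m + 3.850)a, so a = (5.96)(9.81)/(5.96 + 3.850) = 5.960 m/s².
T = 3.850·a = 22.95 N.

T ≈ 22.9 N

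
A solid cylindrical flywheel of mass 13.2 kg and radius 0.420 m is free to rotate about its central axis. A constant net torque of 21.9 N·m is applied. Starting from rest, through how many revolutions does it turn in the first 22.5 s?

I = ½MR² = (1/2)(13.2)(0.420)² = 1.164 kg·m².
α = τ/I = 21.9/1.164 = 18.81 rad/s².
θ = ½αt² = ½(18.81)(22.5)² = 4761 rad.
Revolutions = θ/(2π) = 757.8.

≈ 758 revolutions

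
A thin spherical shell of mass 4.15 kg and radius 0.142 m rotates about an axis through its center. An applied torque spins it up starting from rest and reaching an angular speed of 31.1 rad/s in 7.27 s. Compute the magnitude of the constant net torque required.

I = (2/3)MR² = (2/3)(4.15)(0.142)² = 0.05579 kg·m².
α = Δω/Δt = (31.1 − 0)/7.27 = 4.278 rad/s².
τ = Iα = (0.05579)(4.278) = 0.2386 N·m.

τ ≈ 0.239 N·m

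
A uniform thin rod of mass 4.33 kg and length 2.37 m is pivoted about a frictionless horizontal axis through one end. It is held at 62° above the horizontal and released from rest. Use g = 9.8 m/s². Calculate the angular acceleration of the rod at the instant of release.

α ≈ 2.91 rad/s²

About the pivot, I = (1/3)ML² = (1/3)(4.33)(2.37)² = 8.107 kg·m².
The weight acts at the center, a distance L/2 = 1.185 m from the pivot; τ = Mg(L/2) cos 62° = 23.61 N·m.
α = τ/I = 23.61/8.107 = 2.912 rad/s².
(Equivalently α = (3g/(2L)) cos 62° = 2.912 rad/s².)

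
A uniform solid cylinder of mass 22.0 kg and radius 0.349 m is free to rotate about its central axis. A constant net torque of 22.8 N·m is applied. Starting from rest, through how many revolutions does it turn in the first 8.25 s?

I = ½MR² = (1/2)(22.0)(0.349)² = 1.340 kg·m².
α = τ/I = 22.8/1.340 = 17.02 rad/s².
θ = ½αt² = ½(17.02)(8.25)² = 579.1 rad.
Revolutions = θ/(2π) = 92.17.

≈ 92.2 revolutions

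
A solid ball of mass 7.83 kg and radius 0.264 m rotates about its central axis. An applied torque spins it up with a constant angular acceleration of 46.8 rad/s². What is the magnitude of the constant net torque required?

τ ≈ 10.2 N·m

I = (2/5)MR² = (2/5)(7.83)(0.264)² = 0.2183 kg·m².
τ = Iα = (0.2183)(46.80) = 10.22 N·m.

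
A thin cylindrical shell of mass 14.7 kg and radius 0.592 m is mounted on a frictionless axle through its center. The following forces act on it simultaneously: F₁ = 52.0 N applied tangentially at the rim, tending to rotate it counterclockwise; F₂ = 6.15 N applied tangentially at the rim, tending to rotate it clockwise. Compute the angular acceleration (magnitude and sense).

I = MR² = (14.7)(0.592)² = 5.152 kg·m².
Taking counterclockwise as positive: τ₁ = +(52.0)(0.592) = +30.78 N·m; τ₂ = −(6.15)(0.592) = −3.641 N·m.
Net torque τ = 27.14 N·m.
α = τ/I = 27.14/5.152 = 5.269 rad/s².

α ≈ 5.27 rad/s², counterclockwise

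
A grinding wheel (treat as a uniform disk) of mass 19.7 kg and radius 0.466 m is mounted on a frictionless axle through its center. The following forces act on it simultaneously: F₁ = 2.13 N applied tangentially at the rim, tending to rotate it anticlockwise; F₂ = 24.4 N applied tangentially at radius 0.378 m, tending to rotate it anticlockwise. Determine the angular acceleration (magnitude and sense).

α ≈ 4.78 rad/s², anticlockwise

I = ½MR² = (1/2)(19.7)(0.466)² = 2.139 kg·m².
Taking anticlockwise as positive: τ₁ = +(2.13)(0.466) = +0.9926 N·m; τ₂ = +(24.4)(0.378) = +9.223 N·m.
Net torque τ = 10.22 N·m.
α = τ/I = 10.22/2.139 = 4.776 rad/s².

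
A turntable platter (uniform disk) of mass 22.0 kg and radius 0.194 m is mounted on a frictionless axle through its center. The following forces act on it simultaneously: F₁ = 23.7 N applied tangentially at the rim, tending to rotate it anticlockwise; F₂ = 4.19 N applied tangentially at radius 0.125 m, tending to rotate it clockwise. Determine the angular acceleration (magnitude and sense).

α ≈ 9.84 rad/s², anticlockwise

I = ½MR² = (1/2)(22.0)(0.194)² = 0.4140 kg·m².
Taking anticlockwise as positive: τ₁ = +(23.7)(0.194) = +4.598 N·m; τ₂ = −(4.19)(0.125) = −0.5238 N·m.
Net torque τ = 4.074 N·m.
α = τ/I = 4.074/0.4140 = 9.841 rad/s².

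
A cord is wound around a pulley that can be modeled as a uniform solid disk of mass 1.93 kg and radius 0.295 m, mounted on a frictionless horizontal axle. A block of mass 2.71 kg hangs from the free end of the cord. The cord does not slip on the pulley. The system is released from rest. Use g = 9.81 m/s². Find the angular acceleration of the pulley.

I = ½MR² = (1/2)(1.93)(0.295)² = 0.08398 kg·m².
Block: mg − T = ma. Pulley: TR = Iα. No-slip: a = αR, so T = (I/R²)a = 0.9650·a.
Then mg = (m + 0.9650)a, so a = (2.71)(9.81)/(2.71 + 0.9650) = 7.234 m/s².
α = a/R = 7.234/0.295 = 24.52 rad/s².

α ≈ 24.5 rad/s²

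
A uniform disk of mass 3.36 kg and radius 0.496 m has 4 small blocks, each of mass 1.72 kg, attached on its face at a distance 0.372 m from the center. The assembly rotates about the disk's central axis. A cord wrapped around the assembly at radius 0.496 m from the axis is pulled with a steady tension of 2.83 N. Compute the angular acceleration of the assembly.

α ≈ 1.03 rad/s²

I_disk = ½MR² = ½(3.36)(0.496)² = 0.4133 kg·m².
I_blocks = 4·m·r² = 4(1.72)(0.372)² = 0.9521 kg·m².
Total I = 1.365 kg·m².
τ = F r = (2.83)(0.496) = 1.404 N·m.
α = τ/I = 1.404/1.365 = 1.028 rad/s².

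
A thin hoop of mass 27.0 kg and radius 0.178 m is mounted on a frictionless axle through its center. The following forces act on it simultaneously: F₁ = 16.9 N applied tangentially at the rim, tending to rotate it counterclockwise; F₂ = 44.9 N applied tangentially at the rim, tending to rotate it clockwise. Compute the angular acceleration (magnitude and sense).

I = MR² = (27.0)(0.178)² = 0.8555 kg·m².
Taking counterclockwise as positive: τ₁ = +(16.9)(0.178) = +3.008 N·m; τ₂ = −(44.9)(0.178) = −7.992 N·m.
Net torque τ = -4.984 N·m.
α = τ/I = -4.984/0.8555 = -5.826 rad/s².

α ≈ 5.83 rad/s², clockwise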